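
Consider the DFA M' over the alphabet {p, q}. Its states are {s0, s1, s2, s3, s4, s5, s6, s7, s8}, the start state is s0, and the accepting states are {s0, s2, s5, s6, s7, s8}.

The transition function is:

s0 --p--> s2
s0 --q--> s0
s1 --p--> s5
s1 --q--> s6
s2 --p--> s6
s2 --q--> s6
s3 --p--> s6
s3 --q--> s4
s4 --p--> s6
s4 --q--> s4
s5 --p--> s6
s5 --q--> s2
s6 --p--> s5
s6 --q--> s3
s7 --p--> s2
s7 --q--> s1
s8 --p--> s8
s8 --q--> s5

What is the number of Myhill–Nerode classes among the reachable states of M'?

5

Reachable states from the start: {s0,s2,s3,s4,s5,s6}. Unreachable: {s1,s7,s8} — drop them.
Initial partition by acceptance: {s0,s2,s5,s6} | {s3,s4}.
Refine {s0,s2,s5,s6} on symbol q: members go to different blocks, giving {s0,s2,s5} and {s6}.
Split {s0,s2,s5} by δ(·,p) → {s2,s5} and {s0}.
Split {s2,s5} by δ(·,q) → {s2} and {s5}.
Stable partition: {s2} | {s3,s4} | {s6} | {s0} | {s5} — 5 equivalence classes.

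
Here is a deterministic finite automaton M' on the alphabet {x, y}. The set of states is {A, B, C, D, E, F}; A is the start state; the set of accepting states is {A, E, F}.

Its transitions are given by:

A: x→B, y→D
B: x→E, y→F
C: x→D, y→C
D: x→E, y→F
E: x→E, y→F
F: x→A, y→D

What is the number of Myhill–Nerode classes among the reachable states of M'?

4

States {C} cannot be reached from the start state, so discard them.
P0 = {A,E,F} | {B,D}.
Refine {A,E,F} on symbol x: members go to different blocks, giving {E,F} and {A}.
Split {E,F} by δ(·,x) → {E} and {F}.
The partition is now stable with 4 blocks: {E} | {B,D} | {A} | {F}.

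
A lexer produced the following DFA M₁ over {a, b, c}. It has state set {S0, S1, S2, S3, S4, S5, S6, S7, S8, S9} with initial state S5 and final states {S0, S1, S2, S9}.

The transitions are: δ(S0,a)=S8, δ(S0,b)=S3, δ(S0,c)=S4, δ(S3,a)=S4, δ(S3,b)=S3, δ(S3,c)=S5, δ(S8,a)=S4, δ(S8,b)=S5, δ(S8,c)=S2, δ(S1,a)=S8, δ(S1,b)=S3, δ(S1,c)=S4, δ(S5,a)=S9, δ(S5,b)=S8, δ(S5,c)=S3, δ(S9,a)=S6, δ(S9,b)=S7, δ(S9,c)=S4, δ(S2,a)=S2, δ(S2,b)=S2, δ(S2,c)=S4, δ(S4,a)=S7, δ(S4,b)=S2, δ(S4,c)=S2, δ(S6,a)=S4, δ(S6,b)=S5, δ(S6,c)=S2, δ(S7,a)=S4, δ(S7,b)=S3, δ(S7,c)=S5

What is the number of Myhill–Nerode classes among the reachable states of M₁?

States {S0,S1} cannot be reached from the start state, so discard them.
P0 = {S2,S9} | {S3,S4,S5,S6,S7,S8}.
Refine {S2,S9} on symbol a: members go to different blocks, giving {S2} and {S9}.
On input a, block {S3,S4,S5,S6,S7,S8} splits into {S3,S4,S6,S7,S8} and {S5}.
Refine {S3,S4,S6,S7,S8} on symbol b: members go to different blocks, giving {S3,S7} and {S6,S8} and {S4}.
No further refinement is possible. Final partition (6 blocks): {S2} | {S3,S7} | {S9} | {S5} | {S6,S8} | {S4}.

6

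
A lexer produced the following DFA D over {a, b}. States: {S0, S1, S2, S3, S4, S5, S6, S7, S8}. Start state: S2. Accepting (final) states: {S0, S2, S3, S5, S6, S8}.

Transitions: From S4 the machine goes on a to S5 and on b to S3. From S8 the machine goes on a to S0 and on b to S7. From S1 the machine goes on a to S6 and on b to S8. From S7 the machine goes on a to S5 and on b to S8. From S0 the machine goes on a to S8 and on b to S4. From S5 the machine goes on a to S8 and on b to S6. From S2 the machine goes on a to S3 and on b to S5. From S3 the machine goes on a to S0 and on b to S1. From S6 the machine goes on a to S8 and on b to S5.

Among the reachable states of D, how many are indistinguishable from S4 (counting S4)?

Start with accepting vs non-accepting: {S0,S2,S3,S5,S6,S8} | {S1,S4,S7}.
Refine {S0,S2,S3,S5,S6,S8} on symbol b: members go to different blocks, giving {S0,S3,S8} and {S2,S5,S6}.
The partition is now stable with 3 blocks: {S0,S3,S8} | {S1,S4,S7} | {S2,S5,S6}.
The equivalence class containing S4 is {S1,S4,S7}, of size 3.

3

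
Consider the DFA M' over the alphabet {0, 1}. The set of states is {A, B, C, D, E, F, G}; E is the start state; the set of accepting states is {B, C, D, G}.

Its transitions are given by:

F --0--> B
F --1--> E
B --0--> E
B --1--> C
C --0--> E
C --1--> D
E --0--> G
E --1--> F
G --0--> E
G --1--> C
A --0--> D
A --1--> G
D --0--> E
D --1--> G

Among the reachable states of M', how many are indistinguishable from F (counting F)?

Reachable states from the start: {B,C,D,E,F,G}. Unreachable: {A} — drop them.
P0 = {B,C,D,G} | {E,F}.
No further refinement is possible. Final partition (2 blocks): {B,C,D,G} | {E,F}.
State F belongs to the block {E,F}, which has 2 states.

2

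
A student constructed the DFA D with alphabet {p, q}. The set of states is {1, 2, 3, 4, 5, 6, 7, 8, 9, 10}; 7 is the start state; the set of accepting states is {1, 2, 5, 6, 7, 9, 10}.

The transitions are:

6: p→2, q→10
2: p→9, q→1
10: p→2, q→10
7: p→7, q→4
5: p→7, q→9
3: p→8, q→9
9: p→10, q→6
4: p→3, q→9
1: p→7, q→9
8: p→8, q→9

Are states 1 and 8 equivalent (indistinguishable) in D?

Reachable states from the start: {1,2,3,4,6,7,8,9,10}. Unreachable: {5} — drop them.
P0 = {1,2,6,7,9,10} | {3,4,8}.
On input q, block {1,2,6,7,9,10} splits into {1,2,6,9,10} and {7}.
On input p, block {1,2,6,9,10} splits into {2,6,9,10} and {1}.
Split {2,6,9,10} by δ(·,q) → {6,9,10} and {2}.
On input p, block {6,9,10} splits into {6,10} and {9}.
No further refinement is possible. Final partition (6 blocks): {6,10} | {3,4,8} | {7} | {1} | {2} | {9}.
1 and 8 end up in different blocks, so they are distinguishable. For instance, the string 'ε' is accepted from only 1.

No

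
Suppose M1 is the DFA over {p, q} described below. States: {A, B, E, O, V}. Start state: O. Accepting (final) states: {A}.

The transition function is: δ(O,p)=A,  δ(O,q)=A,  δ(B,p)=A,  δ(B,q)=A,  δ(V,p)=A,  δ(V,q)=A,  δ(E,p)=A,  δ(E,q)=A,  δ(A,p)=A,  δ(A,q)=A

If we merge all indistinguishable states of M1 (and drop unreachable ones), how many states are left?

First remove the unreachable states {B,E,V}; 2 states remain.
Start with accepting vs non-accepting: {A} | {O}.
The partition is now stable with 2 blocks: {A} | {O}.

2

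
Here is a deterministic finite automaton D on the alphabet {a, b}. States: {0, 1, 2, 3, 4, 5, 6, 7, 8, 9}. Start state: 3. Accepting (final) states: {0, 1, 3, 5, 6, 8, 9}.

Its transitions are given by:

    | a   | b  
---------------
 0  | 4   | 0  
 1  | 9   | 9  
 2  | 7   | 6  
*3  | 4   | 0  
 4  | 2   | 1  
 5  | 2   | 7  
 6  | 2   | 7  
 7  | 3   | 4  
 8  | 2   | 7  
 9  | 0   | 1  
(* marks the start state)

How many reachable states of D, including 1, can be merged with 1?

1

States {5,8} cannot be reached from the start state, so discard them.
P0 = {0,1,3,6,9} | {2,4,7}.
Split {0,1,3,6,9} by δ(·,a) → {0,3,6} and {1,9}.
Refine {0,3,6} on symbol b: members go to different blocks, giving {0,3} and {6}.
Split {2,4,7} by δ(·,a) → {2,4} and {7}.
Split {2,4} by δ(·,a) → {2} and {4}.
Split {1,9} by δ(·,a) → {1} and {9}.
Stable partition: {0,3} | {2} | {1} | {6} | {7} | {4} | {9} — 7 equivalence classes.
The equivalence class containing 1 is {1}, of size 1.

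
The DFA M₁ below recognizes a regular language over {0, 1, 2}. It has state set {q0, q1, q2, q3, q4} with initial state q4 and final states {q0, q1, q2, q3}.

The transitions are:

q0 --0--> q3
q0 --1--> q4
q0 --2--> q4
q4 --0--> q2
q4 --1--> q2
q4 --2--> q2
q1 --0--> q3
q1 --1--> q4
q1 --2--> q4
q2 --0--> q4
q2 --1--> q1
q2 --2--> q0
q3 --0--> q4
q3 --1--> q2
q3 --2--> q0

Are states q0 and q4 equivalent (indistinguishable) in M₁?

No

Initial partition by acceptance: {q0,q1,q2,q3} | {q4}.
On input 0, block {q0,q1,q2,q3} splits into {q0,q1} and {q2,q3}.
Split {q2,q3} by δ(·,1) → {q2} and {q3}.
Stable partition: {q0,q1} | {q4} | {q2} | {q3} — 4 equivalence classes.
q0 and q4 end up in different blocks, so they are distinguishable. For instance, the string 'ε' is accepted from only q0.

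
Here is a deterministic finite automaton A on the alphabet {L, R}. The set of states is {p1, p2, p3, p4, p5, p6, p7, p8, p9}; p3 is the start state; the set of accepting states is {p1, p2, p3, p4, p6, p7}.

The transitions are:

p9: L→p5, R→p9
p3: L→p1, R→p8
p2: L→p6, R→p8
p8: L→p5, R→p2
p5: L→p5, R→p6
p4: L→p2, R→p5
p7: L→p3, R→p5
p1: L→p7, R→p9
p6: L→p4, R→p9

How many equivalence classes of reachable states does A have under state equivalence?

Every state is reachable, so we keep all 9.
Initial partition by acceptance: {p1,p2,p3,p4,p6,p7} | {p5,p8,p9}.
Split {p5,p8,p9} by δ(·,R) → {p5,p8} and {p9}.
On input R, block {p1,p2,p3,p4,p6,p7} splits into {p2,p3,p4,p7} and {p1,p6}.
Refine {p2,p3,p4,p7} on symbol L: members go to different blocks, giving {p2,p3} and {p4,p7}.
On input R, block {p5,p8} splits into {p5} and {p8}.
No further refinement is possible. Final partition (6 blocks): {p2,p3} | {p5} | {p9} | {p1,p6} | {p4,p7} | {p8}.

6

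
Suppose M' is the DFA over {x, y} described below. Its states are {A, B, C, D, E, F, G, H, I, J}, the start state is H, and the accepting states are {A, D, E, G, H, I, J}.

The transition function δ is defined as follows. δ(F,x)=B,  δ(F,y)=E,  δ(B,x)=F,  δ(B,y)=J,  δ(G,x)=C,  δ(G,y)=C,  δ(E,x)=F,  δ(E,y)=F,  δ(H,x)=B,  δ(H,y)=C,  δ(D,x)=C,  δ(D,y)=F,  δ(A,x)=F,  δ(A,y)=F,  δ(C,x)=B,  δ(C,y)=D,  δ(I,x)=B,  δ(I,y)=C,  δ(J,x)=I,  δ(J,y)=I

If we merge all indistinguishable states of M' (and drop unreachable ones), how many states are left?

Reachable states from the start: {B,C,D,E,F,H,I,J}. Unreachable: {A,G} — drop them.
Initial partition by acceptance: {D,E,H,I,J} | {B,C,F}.
On input x, block {D,E,H,I,J} splits into {D,E,H,I} and {J}.
Refine {B,C,F} on symbol y: members go to different blocks, giving {C,F} and {B}.
Refine {D,E,H,I} on symbol x: members go to different blocks, giving {D,E} and {H,I}.
Stable partition: {D,E} | {C,F} | {J} | {B} | {H,I} — 5 equivalence classes.

5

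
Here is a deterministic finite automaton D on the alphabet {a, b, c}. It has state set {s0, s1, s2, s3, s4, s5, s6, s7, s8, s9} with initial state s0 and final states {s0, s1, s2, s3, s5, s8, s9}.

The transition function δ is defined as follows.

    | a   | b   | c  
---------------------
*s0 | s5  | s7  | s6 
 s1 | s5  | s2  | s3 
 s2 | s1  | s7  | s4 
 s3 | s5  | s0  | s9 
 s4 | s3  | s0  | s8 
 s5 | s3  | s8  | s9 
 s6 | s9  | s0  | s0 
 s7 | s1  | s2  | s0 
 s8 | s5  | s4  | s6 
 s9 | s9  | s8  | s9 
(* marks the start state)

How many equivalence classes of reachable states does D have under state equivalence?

All states are reachable from the start state.
Start with accepting vs non-accepting: {s0,s1,s2,s3,s5,s8,s9} | {s4,s6,s7}.
On input b, block {s0,s1,s2,s3,s5,s8,s9} splits into {s1,s3,s5,s9} and {s0,s2,s8}.
No further refinement is possible. Final partition (3 blocks): {s1,s3,s5,s9} | {s4,s6,s7} | {s0,s2,s8}.

3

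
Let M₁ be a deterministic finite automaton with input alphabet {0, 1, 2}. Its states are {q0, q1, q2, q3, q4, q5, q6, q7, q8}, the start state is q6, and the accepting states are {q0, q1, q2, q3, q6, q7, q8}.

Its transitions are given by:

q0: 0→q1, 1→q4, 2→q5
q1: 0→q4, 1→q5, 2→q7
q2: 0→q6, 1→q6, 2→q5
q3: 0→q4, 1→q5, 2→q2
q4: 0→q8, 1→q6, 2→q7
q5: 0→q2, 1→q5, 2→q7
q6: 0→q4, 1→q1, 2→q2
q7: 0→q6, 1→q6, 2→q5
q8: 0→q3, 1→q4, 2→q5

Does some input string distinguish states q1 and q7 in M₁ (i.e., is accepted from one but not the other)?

States {q0} cannot be reached from the start state, so discard them.
P0 = {q1,q2,q3,q6,q7,q8} | {q4,q5}.
On input 0, block {q1,q2,q3,q6,q7,q8} splits into {q1,q3,q6} and {q2,q7,q8}.
Refine {q1,q3,q6} on symbol 1: members go to different blocks, giving {q1,q3} and {q6}.
Split {q4,q5} by δ(·,1) → {q4} and {q5}.
Refine {q2,q7,q8} on symbol 0: members go to different blocks, giving {q2,q7} and {q8}.
The partition is now stable with 6 blocks: {q1,q3} | {q4} | {q2,q7} | {q6} | {q5} | {q8}.
q1 and q7 end up in different blocks, so they are distinguishable. For instance, the string '0' is accepted from only q7.

Yes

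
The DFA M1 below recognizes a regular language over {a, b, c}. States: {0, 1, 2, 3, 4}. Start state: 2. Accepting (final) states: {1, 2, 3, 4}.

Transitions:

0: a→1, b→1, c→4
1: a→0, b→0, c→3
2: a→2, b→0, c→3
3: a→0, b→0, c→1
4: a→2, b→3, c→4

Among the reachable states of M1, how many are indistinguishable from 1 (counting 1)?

Every state is reachable, so we keep all 5.
Start with accepting vs non-accepting: {1,2,3,4} | {0}.
Split {1,2,3,4} by δ(·,a) → {1,3} and {2,4}.
Refine {2,4} on symbol b: members go to different blocks, giving {2} and {4}.
No further refinement is possible. Final partition (4 blocks): {1,3} | {0} | {2} | {4}.
The equivalence class containing 1 is {1,3}, of size 2.

2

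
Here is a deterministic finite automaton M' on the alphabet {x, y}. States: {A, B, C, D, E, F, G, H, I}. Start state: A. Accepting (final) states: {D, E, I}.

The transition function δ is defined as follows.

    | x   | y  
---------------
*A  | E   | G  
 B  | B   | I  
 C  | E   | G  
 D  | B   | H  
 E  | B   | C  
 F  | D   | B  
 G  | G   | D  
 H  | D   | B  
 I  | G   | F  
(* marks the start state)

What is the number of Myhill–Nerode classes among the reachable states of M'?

3

Every state is reachable, so we keep all 9.
Start with accepting vs non-accepting: {D,E,I} | {A,B,C,F,G,H}.
On input x, block {A,B,C,F,G,H} splits into {A,C,F,H} and {B,G}.
The partition is now stable with 3 blocks: {D,E,I} | {A,C,F,H} | {B,G}.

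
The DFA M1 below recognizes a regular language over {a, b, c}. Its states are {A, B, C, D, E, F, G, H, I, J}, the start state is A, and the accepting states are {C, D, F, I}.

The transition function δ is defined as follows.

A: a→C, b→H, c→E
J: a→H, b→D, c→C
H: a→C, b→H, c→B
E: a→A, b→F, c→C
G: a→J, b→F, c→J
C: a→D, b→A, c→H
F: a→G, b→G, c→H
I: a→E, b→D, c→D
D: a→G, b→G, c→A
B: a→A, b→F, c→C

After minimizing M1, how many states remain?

First remove the unreachable states {I}; 9 states remain.
P0 = {C,D,F} | {A,B,E,G,H,J}.
Refine {C,D,F} on symbol a: members go to different blocks, giving {D,F} and {C}.
Refine {A,B,E,G,H,J} on symbol a: members go to different blocks, giving {B,E,G,J} and {A,H}.
On input a, block {B,E,G,J} splits into {B,E,J} and {G}.
Stable partition: {D,F} | {B,E,J} | {C} | {A,H} | {G} — 5 equivalence classes.

5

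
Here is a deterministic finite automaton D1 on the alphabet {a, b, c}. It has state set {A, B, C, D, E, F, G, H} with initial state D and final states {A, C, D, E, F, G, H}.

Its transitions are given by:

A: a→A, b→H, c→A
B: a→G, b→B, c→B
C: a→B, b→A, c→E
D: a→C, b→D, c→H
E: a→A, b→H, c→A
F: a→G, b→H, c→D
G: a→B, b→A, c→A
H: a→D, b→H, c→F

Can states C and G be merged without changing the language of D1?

Initial partition by acceptance: {A,C,D,E,F,G,H} | {B}.
Refine {A,C,D,E,F,G,H} on symbol a: members go to different blocks, giving {A,D,E,F,H} and {C,G}.
Refine {A,D,E,F,H} on symbol a: members go to different blocks, giving {A,E,H} and {D,F}.
Refine {A,E,H} on symbol a: members go to different blocks, giving {A,E} and {H}.
Refine {D,F} on symbol b: members go to different blocks, giving {D} and {F}.
The partition is now stable with 6 blocks: {A,E} | {B} | {C,G} | {D} | {H} | {F}.
C and G lie in the same block of the stable partition, so they are equivalent — no string distinguishes them.

Yes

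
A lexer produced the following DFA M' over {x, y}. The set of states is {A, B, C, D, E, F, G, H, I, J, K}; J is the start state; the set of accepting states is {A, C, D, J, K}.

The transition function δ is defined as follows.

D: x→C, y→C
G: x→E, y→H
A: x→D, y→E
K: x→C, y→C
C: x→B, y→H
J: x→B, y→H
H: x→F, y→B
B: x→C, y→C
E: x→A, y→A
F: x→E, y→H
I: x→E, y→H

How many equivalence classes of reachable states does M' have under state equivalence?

States {G,I,K} cannot be reached from the start state, so discard them.
Initial partition by acceptance: {A,C,D,J} | {B,E,F,H}.
On input x, block {A,C,D,J} splits into {A,D} and {C,J}.
Split {A,D} by δ(·,x) → {A} and {D}.
Refine {B,E,F,H} on symbol x: members go to different blocks, giving {F,H} and {B} and {E}.
Refine {F,H} on symbol x: members go to different blocks, giving {F} and {H}.
The partition is now stable with 7 blocks: {A} | {F} | {C,J} | {D} | {B} | {E} | {H}.

7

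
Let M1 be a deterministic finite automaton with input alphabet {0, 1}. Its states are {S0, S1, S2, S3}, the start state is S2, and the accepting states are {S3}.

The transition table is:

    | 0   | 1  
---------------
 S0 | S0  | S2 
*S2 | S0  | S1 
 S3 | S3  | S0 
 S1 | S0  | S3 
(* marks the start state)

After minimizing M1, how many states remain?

4

P0 = {S3} | {S0,S1,S2}.
Refine {S0,S1,S2} on symbol 1: members go to different blocks, giving {S0,S2} and {S1}.
On input 1, block {S0,S2} splits into {S0} and {S2}.
No further refinement is possible. Final partition (4 blocks): {S3} | {S0} | {S1} | {S2}.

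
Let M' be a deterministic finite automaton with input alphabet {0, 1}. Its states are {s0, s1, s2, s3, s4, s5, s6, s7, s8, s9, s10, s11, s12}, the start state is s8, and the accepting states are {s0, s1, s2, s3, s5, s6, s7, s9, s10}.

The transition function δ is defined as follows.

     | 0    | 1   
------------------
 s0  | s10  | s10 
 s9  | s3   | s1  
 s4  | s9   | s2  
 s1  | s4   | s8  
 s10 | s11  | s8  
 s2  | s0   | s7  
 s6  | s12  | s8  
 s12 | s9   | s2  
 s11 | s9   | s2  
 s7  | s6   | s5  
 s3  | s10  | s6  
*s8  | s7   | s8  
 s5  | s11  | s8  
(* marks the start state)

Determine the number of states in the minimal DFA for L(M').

Every state is reachable, so we keep all 13.
Initial partition by acceptance: {s0,s1,s2,s3,s5,s6,s7,s9,s10} | {s4,s8,s11,s12}.
On input 0, block {s0,s1,s2,s3,s5,s6,s7,s9,s10} splits into {s0,s2,s3,s7,s9} and {s1,s5,s6,s10}.
Split {s0,s2,s3,s7,s9} by δ(·,0) → {s0,s3,s7} and {s2,s9}.
Split {s4,s8,s11,s12} by δ(·,0) → {s4,s11,s12} and {s8}.
Refine {s2,s9} on symbol 1: members go to different blocks, giving {s2} and {s9}.
The partition is now stable with 6 blocks: {s0,s3,s7} | {s4,s11,s12} | {s1,s5,s6,s10} | {s2} | {s8} | {s9}.

6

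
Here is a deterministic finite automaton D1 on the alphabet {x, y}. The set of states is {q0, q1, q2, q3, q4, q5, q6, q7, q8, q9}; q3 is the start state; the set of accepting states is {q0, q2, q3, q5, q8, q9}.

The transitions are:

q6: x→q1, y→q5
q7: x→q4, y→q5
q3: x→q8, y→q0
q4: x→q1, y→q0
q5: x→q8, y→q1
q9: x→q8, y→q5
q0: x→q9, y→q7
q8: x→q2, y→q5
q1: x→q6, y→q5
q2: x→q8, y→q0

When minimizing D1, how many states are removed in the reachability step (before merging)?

Every one of the 10 states is reachable from q3.

0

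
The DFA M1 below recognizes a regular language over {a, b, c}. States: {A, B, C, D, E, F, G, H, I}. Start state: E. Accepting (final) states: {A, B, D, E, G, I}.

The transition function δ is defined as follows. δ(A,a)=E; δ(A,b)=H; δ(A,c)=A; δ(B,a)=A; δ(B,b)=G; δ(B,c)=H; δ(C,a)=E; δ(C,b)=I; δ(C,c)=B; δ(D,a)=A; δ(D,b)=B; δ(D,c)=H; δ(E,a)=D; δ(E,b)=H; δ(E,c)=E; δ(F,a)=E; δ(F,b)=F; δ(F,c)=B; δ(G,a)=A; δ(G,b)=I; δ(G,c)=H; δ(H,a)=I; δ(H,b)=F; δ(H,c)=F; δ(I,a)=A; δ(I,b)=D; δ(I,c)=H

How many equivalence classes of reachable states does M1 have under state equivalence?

Reachable states from the start: {A,B,D,E,F,G,H,I}. Unreachable: {C} — drop them.
Initial partition by acceptance: {A,B,D,E,G,I} | {F,H}.
Refine {A,B,D,E,G,I} on symbol b: members go to different blocks, giving {B,D,G,I} and {A,E}.
On input a, block {F,H} splits into {F} and {H}.
Refine {A,E} on symbol a: members go to different blocks, giving {A} and {E}.
Stable partition: {B,D,G,I} | {F} | {A} | {H} | {E} — 5 equivalence classes.

5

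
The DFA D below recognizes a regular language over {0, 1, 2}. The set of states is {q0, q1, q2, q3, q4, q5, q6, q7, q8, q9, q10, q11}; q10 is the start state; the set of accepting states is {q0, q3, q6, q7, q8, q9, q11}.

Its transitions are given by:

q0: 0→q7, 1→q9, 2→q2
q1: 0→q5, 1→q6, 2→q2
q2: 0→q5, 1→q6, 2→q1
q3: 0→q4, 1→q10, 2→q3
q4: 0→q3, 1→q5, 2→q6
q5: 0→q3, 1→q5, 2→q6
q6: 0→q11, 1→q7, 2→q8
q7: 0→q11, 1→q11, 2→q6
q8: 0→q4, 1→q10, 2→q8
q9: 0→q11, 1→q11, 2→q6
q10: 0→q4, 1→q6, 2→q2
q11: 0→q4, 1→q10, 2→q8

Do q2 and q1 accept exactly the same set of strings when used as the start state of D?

Yes

First remove the unreachable states {q0,q9}; 10 states remain.
Initial partition by acceptance: {q3,q6,q7,q8,q11} | {q1,q2,q4,q5,q10}.
Refine {q3,q6,q7,q8,q11} on symbol 0: members go to different blocks, giving {q3,q8,q11} and {q6,q7}.
Split {q1,q2,q4,q5,q10} by δ(·,0) → {q1,q2,q10} and {q4,q5}.
On input 1, block {q6,q7} splits into {q6} and {q7}.
No further refinement is possible. Final partition (5 blocks): {q3,q8,q11} | {q1,q2,q10} | {q6} | {q4,q5} | {q7}.
q2 and q1 lie in the same block of the stable partition, so they are equivalent — no string distinguishes them.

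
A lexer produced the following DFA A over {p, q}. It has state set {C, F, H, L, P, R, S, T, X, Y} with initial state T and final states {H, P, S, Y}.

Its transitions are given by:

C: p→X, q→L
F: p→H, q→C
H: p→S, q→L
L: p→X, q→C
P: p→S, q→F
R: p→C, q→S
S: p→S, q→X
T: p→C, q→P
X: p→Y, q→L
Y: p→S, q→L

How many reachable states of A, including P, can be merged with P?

First remove the unreachable states {R}; 9 states remain.
Start with accepting vs non-accepting: {H,P,S,Y} | {C,F,L,T,X}.
On input p, block {C,F,L,T,X} splits into {C,L,T} and {F,X}.
Refine {H,P,S,Y} on symbol q: members go to different blocks, giving {H,Y} and {P,S}.
On input p, block {C,L,T} splits into {C,L} and {T}.
Stable partition: {H,Y} | {C,L} | {F,X} | {P,S} | {T} — 5 equivalence classes.
State P belongs to the block {P,S}, which has 2 states.

2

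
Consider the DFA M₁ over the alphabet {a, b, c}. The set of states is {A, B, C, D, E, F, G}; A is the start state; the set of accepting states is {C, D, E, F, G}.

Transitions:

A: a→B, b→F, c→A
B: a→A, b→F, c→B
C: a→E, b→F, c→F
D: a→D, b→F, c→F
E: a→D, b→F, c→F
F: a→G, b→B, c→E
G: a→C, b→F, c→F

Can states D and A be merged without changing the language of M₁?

No

P0 = {C,D,E,F,G} | {A,B}.
Refine {C,D,E,F,G} on symbol b: members go to different blocks, giving {C,D,E,G} and {F}.
The partition is now stable with 3 blocks: {C,D,E,G} | {A,B} | {F}.
D and A end up in different blocks, so they are distinguishable. For instance, the string 'ε' is accepted from only D.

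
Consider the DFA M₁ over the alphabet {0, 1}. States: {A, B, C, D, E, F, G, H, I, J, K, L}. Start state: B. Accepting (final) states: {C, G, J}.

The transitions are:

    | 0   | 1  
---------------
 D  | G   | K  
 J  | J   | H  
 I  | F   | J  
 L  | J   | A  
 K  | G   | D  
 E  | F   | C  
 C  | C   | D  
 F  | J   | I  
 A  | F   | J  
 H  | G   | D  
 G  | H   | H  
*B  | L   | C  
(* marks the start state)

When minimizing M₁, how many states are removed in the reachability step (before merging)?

BFS from B reaches {A, B, C, D, F, G, H, I, J, K, L}; the 1 state(s) E are never visited.

1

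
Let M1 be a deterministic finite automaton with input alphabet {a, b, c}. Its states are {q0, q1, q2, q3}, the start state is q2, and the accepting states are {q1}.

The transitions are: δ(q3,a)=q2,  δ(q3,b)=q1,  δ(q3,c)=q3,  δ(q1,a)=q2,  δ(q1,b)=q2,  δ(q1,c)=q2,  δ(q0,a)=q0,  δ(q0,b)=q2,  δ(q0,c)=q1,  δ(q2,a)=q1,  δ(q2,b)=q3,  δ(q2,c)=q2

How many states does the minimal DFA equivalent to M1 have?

3

First remove the unreachable states {q0}; 3 states remain.
Start with accepting vs non-accepting: {q1} | {q2,q3}.
Refine {q2,q3} on symbol a: members go to different blocks, giving {q2} and {q3}.
Stable partition: {q1} | {q2} | {q3} — 3 equivalence classes.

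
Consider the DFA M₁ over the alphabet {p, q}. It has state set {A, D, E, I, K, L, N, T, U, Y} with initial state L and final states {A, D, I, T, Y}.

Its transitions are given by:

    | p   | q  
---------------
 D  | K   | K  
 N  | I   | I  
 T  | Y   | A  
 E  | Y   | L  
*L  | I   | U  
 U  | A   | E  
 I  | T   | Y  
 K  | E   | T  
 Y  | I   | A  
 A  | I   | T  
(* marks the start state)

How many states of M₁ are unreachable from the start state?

3

BFS from L reaches {A, E, I, L, T, U, Y}; the 3 state(s) D, K, N are never visited.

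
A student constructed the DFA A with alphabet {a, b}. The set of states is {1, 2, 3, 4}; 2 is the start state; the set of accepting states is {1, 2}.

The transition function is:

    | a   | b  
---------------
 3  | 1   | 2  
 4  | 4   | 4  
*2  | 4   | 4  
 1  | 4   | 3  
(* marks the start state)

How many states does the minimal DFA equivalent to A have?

2

Reachable states from the start: {2,4}. Unreachable: {1,3} — drop them.
Start with accepting vs non-accepting: {2} | {4}.
The partition is now stable with 2 blocks: {2} | {4}.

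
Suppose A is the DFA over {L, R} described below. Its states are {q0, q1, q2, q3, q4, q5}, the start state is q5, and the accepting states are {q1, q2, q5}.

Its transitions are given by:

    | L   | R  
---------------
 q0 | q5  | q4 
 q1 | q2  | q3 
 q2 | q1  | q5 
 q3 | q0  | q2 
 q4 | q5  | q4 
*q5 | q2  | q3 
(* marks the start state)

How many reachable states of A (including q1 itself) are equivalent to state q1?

2

Start with accepting vs non-accepting: {q1,q2,q5} | {q0,q3,q4}.
On input R, block {q1,q2,q5} splits into {q1,q5} and {q2}.
Split {q0,q3,q4} by δ(·,L) → {q0,q4} and {q3}.
The partition is now stable with 4 blocks: {q1,q5} | {q0,q4} | {q2} | {q3}.
State q1 belongs to the block {q1,q5}, which has 2 states.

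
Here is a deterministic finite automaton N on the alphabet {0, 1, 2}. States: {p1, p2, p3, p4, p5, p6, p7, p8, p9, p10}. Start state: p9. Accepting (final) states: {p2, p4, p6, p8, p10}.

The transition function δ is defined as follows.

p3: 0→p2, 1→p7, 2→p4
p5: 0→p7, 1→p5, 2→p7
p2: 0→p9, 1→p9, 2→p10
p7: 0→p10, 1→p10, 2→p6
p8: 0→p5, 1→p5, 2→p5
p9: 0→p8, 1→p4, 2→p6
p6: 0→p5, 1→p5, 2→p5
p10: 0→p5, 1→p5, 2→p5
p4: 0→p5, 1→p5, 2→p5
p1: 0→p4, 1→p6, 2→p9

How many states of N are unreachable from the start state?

3

BFS from p9 reaches {p4, p5, p6, p7, p8, p9, p10}; the 3 state(s) p1, p2, p3 are never visited.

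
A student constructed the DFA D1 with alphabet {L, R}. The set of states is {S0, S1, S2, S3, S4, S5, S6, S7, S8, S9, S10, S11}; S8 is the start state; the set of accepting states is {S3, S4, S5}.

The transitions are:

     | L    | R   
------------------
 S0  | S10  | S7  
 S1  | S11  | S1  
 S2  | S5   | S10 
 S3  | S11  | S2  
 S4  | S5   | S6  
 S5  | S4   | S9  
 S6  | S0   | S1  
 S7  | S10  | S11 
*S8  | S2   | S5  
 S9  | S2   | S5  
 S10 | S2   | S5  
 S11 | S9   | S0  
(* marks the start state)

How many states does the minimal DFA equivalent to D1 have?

Reachable states from the start: {S0,S1,S2,S4,S5,S6,S7,S8,S9,S10,S11}. Unreachable: {S3} — drop them.
Start with accepting vs non-accepting: {S4,S5} | {S0,S1,S2,S6,S7,S8,S9,S10,S11}.
Refine {S0,S1,S2,S6,S7,S8,S9,S10,S11} on symbol L: members go to different blocks, giving {S0,S1,S6,S7,S8,S9,S10,S11} and {S2}.
On input L, block {S0,S1,S6,S7,S8,S9,S10,S11} splits into {S0,S1,S6,S7,S11} and {S8,S9,S10}.
Split {S4,S5} by δ(·,R) → {S4} and {S5}.
Refine {S0,S1,S6,S7,S11} on symbol L: members go to different blocks, giving {S0,S7,S11} and {S1,S6}.
No further refinement is possible. Final partition (6 blocks): {S4} | {S0,S7,S11} | {S2} | {S8,S9,S10} | {S5} | {S1,S6}.

6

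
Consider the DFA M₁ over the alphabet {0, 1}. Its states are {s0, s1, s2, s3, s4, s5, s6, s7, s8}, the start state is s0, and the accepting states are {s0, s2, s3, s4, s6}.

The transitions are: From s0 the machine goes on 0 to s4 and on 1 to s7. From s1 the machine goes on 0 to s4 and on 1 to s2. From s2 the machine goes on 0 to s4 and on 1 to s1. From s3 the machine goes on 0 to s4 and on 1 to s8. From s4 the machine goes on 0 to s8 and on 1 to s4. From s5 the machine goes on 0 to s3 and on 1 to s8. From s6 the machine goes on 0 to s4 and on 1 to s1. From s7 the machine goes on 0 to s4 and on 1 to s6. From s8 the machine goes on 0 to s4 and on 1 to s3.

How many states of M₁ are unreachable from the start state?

1

BFS from s0 reaches {s0, s1, s2, s3, s4, s6, s7, s8}; the 1 state(s) s5 are never visited.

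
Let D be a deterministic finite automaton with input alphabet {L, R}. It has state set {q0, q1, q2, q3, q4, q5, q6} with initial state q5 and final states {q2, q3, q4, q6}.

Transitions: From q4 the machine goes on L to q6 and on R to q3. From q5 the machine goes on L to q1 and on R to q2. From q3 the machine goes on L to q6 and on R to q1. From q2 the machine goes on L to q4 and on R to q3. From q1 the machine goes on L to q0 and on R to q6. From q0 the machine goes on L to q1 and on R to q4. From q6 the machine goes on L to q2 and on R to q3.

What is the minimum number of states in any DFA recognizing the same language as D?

3

All states are reachable from the start state.
Initial partition by acceptance: {q2,q3,q4,q6} | {q0,q1,q5}.
Split {q2,q3,q4,q6} by δ(·,R) → {q2,q4,q6} and {q3}.
The partition is now stable with 3 blocks: {q2,q4,q6} | {q0,q1,q5} | {q3}.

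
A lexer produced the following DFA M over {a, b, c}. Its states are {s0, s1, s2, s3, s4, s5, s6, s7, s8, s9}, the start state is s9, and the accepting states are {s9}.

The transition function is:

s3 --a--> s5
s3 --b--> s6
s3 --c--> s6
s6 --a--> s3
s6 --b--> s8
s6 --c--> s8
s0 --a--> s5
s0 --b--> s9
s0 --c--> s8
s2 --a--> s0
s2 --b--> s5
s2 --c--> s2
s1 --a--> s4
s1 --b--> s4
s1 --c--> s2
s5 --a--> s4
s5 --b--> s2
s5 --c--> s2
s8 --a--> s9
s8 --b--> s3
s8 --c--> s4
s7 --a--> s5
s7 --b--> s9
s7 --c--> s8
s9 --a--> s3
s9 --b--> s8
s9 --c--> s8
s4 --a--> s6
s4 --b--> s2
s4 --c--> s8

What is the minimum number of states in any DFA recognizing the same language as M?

First remove the unreachable states {s1,s7}; 8 states remain.
Start with accepting vs non-accepting: {s9} | {s0,s2,s3,s4,s5,s6,s8}.
Split {s0,s2,s3,s4,s5,s6,s8} by δ(·,a) → {s0,s2,s3,s4,s5,s6} and {s8}.
Split {s0,s2,s3,s4,s5,s6} by δ(·,b) → {s2,s3,s4,s5} and {s0} and {s6}.
On input a, block {s2,s3,s4,s5} splits into {s3,s5} and {s2} and {s4}.
On input a, block {s3,s5} splits into {s3} and {s5}.
No further refinement is possible. Final partition (8 blocks): {s9} | {s3} | {s8} | {s0} | {s6} | {s2} | {s4} | {s5}.

8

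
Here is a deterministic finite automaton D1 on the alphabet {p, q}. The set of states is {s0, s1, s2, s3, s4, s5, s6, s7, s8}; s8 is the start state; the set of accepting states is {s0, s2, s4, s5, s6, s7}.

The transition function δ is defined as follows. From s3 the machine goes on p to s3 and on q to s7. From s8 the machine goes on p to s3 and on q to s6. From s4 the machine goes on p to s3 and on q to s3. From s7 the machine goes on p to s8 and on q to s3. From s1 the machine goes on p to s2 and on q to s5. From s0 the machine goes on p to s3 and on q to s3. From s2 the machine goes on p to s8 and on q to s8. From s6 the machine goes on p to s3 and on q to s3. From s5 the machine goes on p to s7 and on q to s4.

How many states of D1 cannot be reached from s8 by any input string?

BFS from s8 reaches {s3, s6, s7, s8}; the 5 state(s) s0, s1, s2, s4, s5 are never visited.

5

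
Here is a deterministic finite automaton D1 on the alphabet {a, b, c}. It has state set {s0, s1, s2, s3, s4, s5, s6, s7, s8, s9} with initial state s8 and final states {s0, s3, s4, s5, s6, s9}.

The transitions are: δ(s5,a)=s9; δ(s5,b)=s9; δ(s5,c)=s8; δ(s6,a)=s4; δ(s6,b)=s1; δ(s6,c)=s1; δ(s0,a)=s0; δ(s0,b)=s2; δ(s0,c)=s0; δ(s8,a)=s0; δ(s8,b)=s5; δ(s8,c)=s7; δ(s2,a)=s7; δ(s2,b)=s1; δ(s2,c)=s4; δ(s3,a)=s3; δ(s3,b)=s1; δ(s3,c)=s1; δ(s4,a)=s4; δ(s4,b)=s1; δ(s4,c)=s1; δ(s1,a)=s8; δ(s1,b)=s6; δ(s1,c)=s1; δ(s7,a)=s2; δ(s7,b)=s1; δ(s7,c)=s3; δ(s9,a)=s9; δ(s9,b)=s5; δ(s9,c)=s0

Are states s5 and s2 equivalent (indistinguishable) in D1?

No

Every state is reachable, so we keep all 10.
Initial partition by acceptance: {s0,s3,s4,s5,s6,s9} | {s1,s2,s7,s8}.
Refine {s0,s3,s4,s5,s6,s9} on symbol b: members go to different blocks, giving {s0,s3,s4,s6} and {s5,s9}.
Refine {s0,s3,s4,s6} on symbol c: members go to different blocks, giving {s3,s4,s6} and {s0}.
On input a, block {s1,s2,s7,s8} splits into {s1,s2,s7} and {s8}.
On input a, block {s1,s2,s7} splits into {s2,s7} and {s1}.
On input c, block {s5,s9} splits into {s5} and {s9}.
Stable partition: {s3,s4,s6} | {s2,s7} | {s5} | {s0} | {s8} | {s1} | {s9} — 7 equivalence classes.
s5 and s2 end up in different blocks, so they are distinguishable. For instance, the string 'ε' is accepted from only s5.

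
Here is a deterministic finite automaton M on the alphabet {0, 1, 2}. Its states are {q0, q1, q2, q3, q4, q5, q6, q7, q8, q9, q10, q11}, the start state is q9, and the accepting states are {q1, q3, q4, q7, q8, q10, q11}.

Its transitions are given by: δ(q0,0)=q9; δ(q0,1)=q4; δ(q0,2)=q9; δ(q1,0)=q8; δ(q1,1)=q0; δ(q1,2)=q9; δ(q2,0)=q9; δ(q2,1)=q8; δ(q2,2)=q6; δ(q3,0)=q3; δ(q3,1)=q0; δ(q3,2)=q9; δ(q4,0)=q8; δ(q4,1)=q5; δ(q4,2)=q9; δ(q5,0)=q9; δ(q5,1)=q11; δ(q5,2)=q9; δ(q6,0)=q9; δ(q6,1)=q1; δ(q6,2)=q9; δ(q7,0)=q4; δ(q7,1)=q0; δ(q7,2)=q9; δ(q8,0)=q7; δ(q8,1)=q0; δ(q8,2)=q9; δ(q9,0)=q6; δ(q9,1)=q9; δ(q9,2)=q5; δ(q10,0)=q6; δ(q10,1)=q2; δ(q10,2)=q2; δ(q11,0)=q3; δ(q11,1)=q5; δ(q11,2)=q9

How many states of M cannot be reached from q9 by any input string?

2

BFS from q9 reaches {q0, q1, q3, q4, q5, q6, q7, q8, q9, q11}; the 2 state(s) q2, q10 are never visited.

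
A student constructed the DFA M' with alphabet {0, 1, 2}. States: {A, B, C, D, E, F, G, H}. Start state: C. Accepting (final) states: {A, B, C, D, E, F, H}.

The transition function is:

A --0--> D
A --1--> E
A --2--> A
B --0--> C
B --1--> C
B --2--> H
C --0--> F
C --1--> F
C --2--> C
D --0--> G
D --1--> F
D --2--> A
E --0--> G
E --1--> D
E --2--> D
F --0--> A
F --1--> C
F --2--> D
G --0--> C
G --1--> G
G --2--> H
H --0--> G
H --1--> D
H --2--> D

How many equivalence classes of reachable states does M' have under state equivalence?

6

States {B} cannot be reached from the start state, so discard them.
P0 = {A,C,D,E,F,H} | {G}.
On input 0, block {A,C,D,E,F,H} splits into {A,C,F} and {D,E,H}.
Refine {A,C,F} on symbol 0: members go to different blocks, giving {C,F} and {A}.
On input 0, block {C,F} splits into {C} and {F}.
On input 1, block {D,E,H} splits into {E,H} and {D}.
The partition is now stable with 6 blocks: {C} | {G} | {E,H} | {A} | {F} | {D}.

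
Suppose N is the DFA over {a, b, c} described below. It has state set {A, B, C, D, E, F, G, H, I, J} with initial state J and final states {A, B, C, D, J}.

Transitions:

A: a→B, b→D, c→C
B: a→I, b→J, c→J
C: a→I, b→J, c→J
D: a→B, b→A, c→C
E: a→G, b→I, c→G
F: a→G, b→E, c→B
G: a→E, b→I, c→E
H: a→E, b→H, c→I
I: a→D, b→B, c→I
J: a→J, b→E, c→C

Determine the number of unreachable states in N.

Starting at J and following transitions, the reachable set is {A, B, C, D, E, G, I, J}. That leaves F, H unreachable — 2 in total.

2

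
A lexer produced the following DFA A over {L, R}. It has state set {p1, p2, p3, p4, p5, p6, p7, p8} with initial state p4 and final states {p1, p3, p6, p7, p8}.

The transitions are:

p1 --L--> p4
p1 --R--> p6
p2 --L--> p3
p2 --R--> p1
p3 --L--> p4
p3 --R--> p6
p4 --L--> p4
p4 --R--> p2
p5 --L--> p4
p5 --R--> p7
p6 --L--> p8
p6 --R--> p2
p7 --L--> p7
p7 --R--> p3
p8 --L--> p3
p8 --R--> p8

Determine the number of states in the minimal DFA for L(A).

Reachable states from the start: {p1,p2,p3,p4,p6,p8}. Unreachable: {p5,p7} — drop them.
Start with accepting vs non-accepting: {p1,p3,p6,p8} | {p2,p4}.
Refine {p1,p3,p6,p8} on symbol L: members go to different blocks, giving {p1,p3} and {p6,p8}.
Refine {p2,p4} on symbol L: members go to different blocks, giving {p2} and {p4}.
Split {p6,p8} by δ(·,L) → {p6} and {p8}.
Stable partition: {p1,p3} | {p2} | {p6} | {p4} | {p8} — 5 equivalence classes.

5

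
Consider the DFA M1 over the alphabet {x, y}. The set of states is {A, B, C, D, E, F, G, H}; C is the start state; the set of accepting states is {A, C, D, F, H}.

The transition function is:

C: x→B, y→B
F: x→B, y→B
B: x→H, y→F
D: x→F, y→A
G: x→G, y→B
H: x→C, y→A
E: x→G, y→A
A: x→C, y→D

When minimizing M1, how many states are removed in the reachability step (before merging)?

Starting at C and following transitions, the reachable set is {A, B, C, D, F, H}. That leaves E, G unreachable — 2 in total.

2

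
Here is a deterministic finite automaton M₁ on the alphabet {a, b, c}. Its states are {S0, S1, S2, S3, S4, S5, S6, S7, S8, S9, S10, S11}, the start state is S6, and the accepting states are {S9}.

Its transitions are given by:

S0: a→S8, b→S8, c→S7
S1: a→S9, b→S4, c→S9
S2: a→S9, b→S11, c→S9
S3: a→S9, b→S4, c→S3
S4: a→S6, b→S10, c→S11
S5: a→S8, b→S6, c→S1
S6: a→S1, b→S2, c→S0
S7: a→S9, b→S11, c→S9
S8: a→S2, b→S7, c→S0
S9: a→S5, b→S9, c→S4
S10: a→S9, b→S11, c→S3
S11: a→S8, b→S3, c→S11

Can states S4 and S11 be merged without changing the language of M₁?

P0 = {S9} | {S0,S1,S2,S3,S4,S5,S6,S7,S8,S10,S11}.
Refine {S0,S1,S2,S3,S4,S5,S6,S7,S8,S10,S11} on symbol a: members go to different blocks, giving {S0,S4,S5,S6,S8,S11} and {S1,S2,S3,S7,S10}.
Refine {S0,S4,S5,S6,S8,S11} on symbol a: members go to different blocks, giving {S0,S4,S5,S11} and {S6,S8}.
Split {S0,S4,S5,S11} by δ(·,b) → {S0,S5} and {S4,S11}.
Refine {S1,S2,S3,S7,S10} on symbol c: members go to different blocks, giving {S1,S2,S7} and {S3,S10}.
The partition is now stable with 6 blocks: {S9} | {S0,S5} | {S1,S2,S7} | {S6,S8} | {S4,S11} | {S3,S10}.
S4 and S11 lie in the same block of the stable partition, so they are equivalent — no string distinguishes them.

Yes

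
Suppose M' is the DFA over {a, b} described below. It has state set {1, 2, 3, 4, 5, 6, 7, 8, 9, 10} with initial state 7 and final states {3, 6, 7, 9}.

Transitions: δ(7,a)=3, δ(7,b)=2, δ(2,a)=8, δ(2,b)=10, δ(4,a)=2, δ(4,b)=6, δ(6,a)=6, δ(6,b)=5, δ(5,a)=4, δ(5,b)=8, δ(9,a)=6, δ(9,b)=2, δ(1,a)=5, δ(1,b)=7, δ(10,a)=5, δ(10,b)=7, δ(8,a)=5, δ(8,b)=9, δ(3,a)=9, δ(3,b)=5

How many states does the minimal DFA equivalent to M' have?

3

States {1} cannot be reached from the start state, so discard them.
P0 = {3,6,7,9} | {2,4,5,8,10}.
Refine {2,4,5,8,10} on symbol b: members go to different blocks, giving {4,8,10} and {2,5}.
Stable partition: {3,6,7,9} | {4,8,10} | {2,5} — 3 equivalence classes.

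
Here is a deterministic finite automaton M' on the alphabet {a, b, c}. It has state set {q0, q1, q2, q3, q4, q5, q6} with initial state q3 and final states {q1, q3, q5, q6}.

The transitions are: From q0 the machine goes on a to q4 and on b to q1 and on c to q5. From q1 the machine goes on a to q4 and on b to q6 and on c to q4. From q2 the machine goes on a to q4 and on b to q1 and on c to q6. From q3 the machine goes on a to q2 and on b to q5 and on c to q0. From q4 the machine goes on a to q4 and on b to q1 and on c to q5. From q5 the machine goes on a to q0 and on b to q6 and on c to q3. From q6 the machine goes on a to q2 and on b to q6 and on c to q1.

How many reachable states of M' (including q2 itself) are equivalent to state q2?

Every state is reachable, so we keep all 7.
Initial partition by acceptance: {q1,q3,q5,q6} | {q0,q2,q4}.
Split {q1,q3,q5,q6} by δ(·,c) → {q1,q3} and {q5,q6}.
Stable partition: {q1,q3} | {q0,q2,q4} | {q5,q6} — 3 equivalence classes.
The equivalence class containing q2 is {q0,q2,q4}, of size 3.

3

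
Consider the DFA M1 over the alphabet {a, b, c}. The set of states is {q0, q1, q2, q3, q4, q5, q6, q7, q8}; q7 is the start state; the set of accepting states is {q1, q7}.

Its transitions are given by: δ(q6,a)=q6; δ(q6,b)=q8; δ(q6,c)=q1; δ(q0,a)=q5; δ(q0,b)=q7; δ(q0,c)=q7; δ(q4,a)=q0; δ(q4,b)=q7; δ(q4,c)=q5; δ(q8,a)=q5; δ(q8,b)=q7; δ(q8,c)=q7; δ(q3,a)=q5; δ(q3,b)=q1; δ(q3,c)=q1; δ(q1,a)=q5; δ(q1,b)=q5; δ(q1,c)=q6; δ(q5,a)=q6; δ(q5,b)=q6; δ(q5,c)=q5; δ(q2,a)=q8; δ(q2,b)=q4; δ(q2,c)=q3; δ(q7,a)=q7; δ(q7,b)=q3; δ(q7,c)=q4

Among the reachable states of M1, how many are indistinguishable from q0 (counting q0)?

2

States {q2} cannot be reached from the start state, so discard them.
Initial partition by acceptance: {q1,q7} | {q0,q3,q4,q5,q6,q8}.
On input a, block {q1,q7} splits into {q1} and {q7}.
On input b, block {q0,q3,q4,q5,q6,q8} splits into {q0,q4,q8} and {q5,q6} and {q3}.
On input a, block {q0,q4,q8} splits into {q0,q8} and {q4}.
Split {q5,q6} by δ(·,b) → {q5} and {q6}.
Stable partition: {q1} | {q0,q8} | {q7} | {q5} | {q3} | {q4} | {q6} — 7 equivalence classes.
The equivalence class containing q0 is {q0,q8}, of size 2.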